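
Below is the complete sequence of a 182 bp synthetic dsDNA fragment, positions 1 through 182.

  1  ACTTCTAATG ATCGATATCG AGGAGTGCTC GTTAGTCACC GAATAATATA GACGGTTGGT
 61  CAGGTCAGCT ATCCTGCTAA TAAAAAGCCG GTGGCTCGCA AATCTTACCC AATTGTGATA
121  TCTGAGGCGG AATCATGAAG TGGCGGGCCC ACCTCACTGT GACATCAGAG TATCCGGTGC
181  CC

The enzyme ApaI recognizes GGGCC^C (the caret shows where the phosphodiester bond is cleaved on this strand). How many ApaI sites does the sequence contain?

GGGCCC occurs starting at position 145.
ApaI cuts at 1 site.

1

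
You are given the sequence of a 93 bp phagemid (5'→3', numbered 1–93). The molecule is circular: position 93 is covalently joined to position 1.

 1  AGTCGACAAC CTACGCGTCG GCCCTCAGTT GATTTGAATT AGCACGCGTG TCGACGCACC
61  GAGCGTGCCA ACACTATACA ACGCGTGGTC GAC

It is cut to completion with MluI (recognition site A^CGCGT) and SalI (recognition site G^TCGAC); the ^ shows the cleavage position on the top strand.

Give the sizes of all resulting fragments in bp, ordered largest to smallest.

MluI sites (ACGCGT) start at positions 13, 44, 81.
MluI cuts after the first base of each site, so after positions 13, 44, 81.
SalI sites (GTCGAC) start at positions 2, 50, 88.
SalI cuts after the first base of each site, so after positions 2, 50, 88.
Combined cut positions: 2, 13, 44, 50, 81, 88.
Circular molecule, 6 cuts → 6 fragments:
  3–13 → 11 bp
  14–44 → 31 bp
  45–50 → 6 bp
  51–81 → 31 bp
  82–88 → 7 bp
  89–93 then 1–2 → 5 + 2 = 7 bp
Sorted largest to smallest: 31, 31, 11, 7, 7, 6 bp.

31, 31, 11, 7, 7, 6 bp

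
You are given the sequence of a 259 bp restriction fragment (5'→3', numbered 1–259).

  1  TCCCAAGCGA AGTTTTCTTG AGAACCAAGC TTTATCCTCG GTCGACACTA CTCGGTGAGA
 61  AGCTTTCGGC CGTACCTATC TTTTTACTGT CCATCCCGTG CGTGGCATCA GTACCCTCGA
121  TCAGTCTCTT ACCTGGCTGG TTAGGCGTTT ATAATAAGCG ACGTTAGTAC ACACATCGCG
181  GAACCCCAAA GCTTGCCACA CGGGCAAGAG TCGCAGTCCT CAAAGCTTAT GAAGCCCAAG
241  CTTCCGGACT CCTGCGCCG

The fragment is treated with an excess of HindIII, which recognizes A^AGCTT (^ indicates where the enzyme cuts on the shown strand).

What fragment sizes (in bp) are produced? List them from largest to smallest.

129, 34, 33, 27, 21, 15 bp

HindIII sites (AAGCTT) start at positions 27, 60, 189, 223, 238.
HindIII cuts after the first base of each site, so after positions 27, 60, 189, 223, 238.
Linear molecule, 5 cuts → 6 fragments:
  1–27 → 27 bp
  28–60 → 33 bp
  61–189 → 129 bp
  190–223 → 34 bp
  224–238 → 15 bp
  239–259 → 21 bp
Sorted largest to smallest: 129, 34, 33, 27, 21, 15 bp.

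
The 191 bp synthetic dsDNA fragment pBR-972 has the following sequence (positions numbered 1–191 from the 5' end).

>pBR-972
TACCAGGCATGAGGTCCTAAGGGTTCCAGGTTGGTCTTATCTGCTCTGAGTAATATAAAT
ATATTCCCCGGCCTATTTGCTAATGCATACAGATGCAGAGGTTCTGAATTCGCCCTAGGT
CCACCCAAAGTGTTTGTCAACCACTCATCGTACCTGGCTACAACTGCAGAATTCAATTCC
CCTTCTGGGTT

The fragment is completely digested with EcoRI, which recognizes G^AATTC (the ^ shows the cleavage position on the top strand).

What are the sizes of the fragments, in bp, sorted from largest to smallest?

EcoRI sites (GAATTC) start at positions 106, 169.
EcoRI cuts after the first base of each site, so after positions 106, 169.
Linear molecule, 2 cuts → 3 fragments:
  1–106 → 106 bp
  107–169 → 63 bp
  170–191 → 22 bp
Sorted largest to smallest: 106, 63, 22 bp.

106, 63, 22 bp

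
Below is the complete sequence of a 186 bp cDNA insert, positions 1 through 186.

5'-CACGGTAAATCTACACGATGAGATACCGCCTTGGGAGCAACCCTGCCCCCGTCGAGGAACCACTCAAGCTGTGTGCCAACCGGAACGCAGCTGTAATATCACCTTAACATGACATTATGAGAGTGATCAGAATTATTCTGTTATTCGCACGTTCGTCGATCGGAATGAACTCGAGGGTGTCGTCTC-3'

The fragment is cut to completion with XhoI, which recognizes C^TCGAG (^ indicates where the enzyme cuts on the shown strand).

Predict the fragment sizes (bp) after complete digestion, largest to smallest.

170, 16 bp

The XhoI site (CTCGAG) starts at position 170.
XhoI cuts after the first base of each site, so after position 170.
Linear molecule, 1 cut → 2 fragments:
  1–170 → 170 bp
  171–186 → 16 bp
Sorted largest to smallest: 170, 16 bp.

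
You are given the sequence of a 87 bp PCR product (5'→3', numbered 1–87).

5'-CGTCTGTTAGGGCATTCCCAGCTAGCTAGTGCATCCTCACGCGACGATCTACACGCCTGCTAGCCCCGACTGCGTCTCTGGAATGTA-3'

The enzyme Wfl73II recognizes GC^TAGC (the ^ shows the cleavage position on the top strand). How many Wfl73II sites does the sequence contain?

GCTAGC occurs starting at positions 21, 59.
Wfl73II cuts at 2 sites.

2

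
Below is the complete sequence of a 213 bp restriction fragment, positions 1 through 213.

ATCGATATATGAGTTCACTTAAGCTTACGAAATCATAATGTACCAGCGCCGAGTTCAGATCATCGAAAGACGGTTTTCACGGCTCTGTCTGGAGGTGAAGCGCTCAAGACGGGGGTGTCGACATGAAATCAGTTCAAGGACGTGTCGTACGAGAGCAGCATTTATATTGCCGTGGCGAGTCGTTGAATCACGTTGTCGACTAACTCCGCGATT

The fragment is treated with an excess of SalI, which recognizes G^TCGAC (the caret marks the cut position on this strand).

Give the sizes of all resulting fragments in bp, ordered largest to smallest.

SalI sites (GTCGAC) start at positions 117, 195.
SalI cuts after the first base of each site, so after positions 117, 195.
Linear molecule, 2 cuts → 3 fragments:
  1–117 → 117 bp
  118–195 → 78 bp
  196–213 → 18 bp
Sorted largest to smallest: 117, 78, 18 bp.

117, 78, 18 bp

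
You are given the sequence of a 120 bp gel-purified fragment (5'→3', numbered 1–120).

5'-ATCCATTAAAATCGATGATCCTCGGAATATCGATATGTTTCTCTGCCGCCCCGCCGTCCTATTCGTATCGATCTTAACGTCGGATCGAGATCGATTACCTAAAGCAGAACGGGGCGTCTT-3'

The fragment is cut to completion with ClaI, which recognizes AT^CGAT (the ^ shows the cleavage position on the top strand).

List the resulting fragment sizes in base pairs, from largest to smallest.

38, 29, 23, 18, 12 bp

ClaI sites (ATCGAT) start at positions 11, 29, 67, 90.
ClaI cuts after base 2 of each site, so after positions 12, 30, 68, 91.
Linear molecule, 4 cuts → 5 fragments:
  1–12 → 12 bp
  13–30 → 18 bp
  31–68 → 38 bp
  69–91 → 23 bp
  92–120 → 29 bp
Sorted largest to smallest: 38, 29, 23, 18, 12 bp.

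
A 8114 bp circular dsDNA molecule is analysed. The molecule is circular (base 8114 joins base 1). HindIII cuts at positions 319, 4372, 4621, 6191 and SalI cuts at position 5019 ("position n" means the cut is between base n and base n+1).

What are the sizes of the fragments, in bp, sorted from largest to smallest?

4053, 2242, 1172, 398, 249 bp

Combined cut positions (sorted): 319, 4372, 4621, 5019, 6191.
Circular molecule, 5 cuts → 5 fragments:
  4372 − 319 = 4053 bp
  4621 − 4372 = 249 bp
  5019 − 4621 = 398 bp
  6191 − 5019 = 1172 bp
  wrap: 8114 − 6191 + 319 = 2242 bp
Sorted largest to smallest: 4053, 2242, 1172, 398, 249 bp.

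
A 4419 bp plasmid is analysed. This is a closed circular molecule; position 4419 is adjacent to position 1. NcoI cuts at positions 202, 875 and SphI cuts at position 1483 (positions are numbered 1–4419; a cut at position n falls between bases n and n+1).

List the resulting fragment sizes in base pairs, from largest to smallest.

Combined cut positions (sorted): 202, 875, 1483.
Circular molecule, 3 cuts → 3 fragments:
  875 − 202 = 673 bp
  1483 − 875 = 608 bp
  wrap: 4419 − 1483 + 202 = 3138 bp
Sorted largest to smallest: 3138, 673, 608 bp.

3138, 673, 608 bp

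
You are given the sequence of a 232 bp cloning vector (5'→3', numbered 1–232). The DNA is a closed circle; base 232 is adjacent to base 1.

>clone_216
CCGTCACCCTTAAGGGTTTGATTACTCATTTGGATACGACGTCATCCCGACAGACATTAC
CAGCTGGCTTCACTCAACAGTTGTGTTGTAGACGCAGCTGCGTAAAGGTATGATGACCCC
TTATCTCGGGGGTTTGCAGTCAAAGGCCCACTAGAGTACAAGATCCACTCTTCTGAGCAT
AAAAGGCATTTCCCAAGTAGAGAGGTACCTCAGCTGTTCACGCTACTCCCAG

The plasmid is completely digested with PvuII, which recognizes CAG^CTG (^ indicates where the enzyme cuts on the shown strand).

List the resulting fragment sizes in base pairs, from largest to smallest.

PvuII sites (CAGCTG) start at positions 61, 95, 211.
PvuII cuts after base 3 of each site, so after positions 63, 97, 213.
Circular molecule, 3 cuts → 3 fragments:
  64–97 → 34 bp
  98–213 → 116 bp
  214–232 then 1–63 → 19 + 63 = 82 bp
Sorted largest to smallest: 116, 82, 34 bp.

116, 82, 34 bp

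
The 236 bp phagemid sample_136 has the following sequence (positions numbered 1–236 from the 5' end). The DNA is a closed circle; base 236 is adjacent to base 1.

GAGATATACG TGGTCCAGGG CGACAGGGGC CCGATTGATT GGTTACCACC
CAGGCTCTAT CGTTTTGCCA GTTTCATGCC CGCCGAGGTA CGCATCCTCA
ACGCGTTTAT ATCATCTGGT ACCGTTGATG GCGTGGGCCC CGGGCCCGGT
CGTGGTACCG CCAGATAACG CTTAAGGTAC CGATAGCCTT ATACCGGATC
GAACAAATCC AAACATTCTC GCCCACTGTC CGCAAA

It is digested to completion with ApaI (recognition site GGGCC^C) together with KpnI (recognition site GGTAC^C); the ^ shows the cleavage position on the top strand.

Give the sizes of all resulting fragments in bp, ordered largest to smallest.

91, 87, 22, 17, 12, 7 bp

ApaI sites (GGGCCC) start at positions 27, 135, 142.
ApaI cuts after base 5 of each site (before the last base), so after positions 31, 139, 146.
KpnI sites (GGTACC) start at positions 118, 154, 176.
KpnI cuts after base 5 of each site (before the last base), so after positions 122, 158, 180.
Combined cut positions: 31, 122, 139, 146, 158, 180.
Circular molecule, 6 cuts → 6 fragments:
  32–122 → 91 bp
  123–139 → 17 bp
  140–146 → 7 bp
  147–158 → 12 bp
  159–180 → 22 bp
  181–236 then 1–31 → 56 + 31 = 87 bp
Sorted largest to smallest: 91, 87, 22, 17, 12, 7 bp.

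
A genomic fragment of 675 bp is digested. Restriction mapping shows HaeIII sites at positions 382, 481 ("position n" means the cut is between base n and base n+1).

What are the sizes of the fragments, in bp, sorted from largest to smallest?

Linear molecule, 2 cuts → 3 fragments:
  382 − 0 = 382 bp
  481 − 382 = 99 bp
  675 − 481 = 194 bp
Sorted largest to smallest: 382, 194, 99 bp.

382, 194, 99 bp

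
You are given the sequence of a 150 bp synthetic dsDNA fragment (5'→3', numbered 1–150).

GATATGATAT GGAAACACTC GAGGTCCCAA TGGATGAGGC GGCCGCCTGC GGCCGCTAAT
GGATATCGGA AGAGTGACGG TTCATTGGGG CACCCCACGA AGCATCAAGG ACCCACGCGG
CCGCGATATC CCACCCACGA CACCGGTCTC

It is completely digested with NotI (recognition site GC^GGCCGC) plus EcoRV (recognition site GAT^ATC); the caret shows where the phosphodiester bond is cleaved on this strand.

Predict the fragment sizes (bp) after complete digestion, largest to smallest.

54, 40, 23, 14, 10, 9 bp

NotI sites (GCGGCCGC) start at positions 39, 49, 117.
NotI cuts after base 2 of each site, so after positions 40, 50, 118.
EcoRV sites (GATATC) start at positions 62, 125.
EcoRV cuts after base 3 of each site, so after positions 64, 127.
Combined cut positions: 40, 50, 64, 118, 127.
Linear molecule, 5 cuts → 6 fragments:
  1–40 → 40 bp
  41–50 → 10 bp
  51–64 → 14 bp
  65–118 → 54 bp
  119–127 → 9 bp
  128–150 → 23 bp
Sorted largest to smallest: 54, 40, 23, 14, 10, 9 bp.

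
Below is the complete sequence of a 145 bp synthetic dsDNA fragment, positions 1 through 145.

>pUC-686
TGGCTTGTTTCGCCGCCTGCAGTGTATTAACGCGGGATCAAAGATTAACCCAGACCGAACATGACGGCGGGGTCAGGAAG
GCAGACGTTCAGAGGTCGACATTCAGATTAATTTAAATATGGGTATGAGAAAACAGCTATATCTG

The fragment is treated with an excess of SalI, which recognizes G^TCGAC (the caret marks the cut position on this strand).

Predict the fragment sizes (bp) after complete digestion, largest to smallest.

The SalI site (GTCGAC) starts at position 95.
SalI cuts after the first base of each site, so after position 95.
Linear molecule, 1 cut → 2 fragments:
  1–95 → 95 bp
  96–145 → 50 bp
Sorted largest to smallest: 95, 50 bp.

95, 50 bp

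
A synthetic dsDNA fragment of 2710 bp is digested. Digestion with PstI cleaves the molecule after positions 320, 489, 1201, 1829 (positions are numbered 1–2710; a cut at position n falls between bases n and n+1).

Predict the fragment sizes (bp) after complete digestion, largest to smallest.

881, 712, 628, 320, 169 bp

Linear molecule, 4 cuts → 5 fragments:
  320 − 0 = 320 bp
  489 − 320 = 169 bp
  1201 − 489 = 712 bp
  1829 − 1201 = 628 bp
  2710 − 1829 = 881 bp
Sorted largest to smallest: 881, 712, 628, 320, 169 bp.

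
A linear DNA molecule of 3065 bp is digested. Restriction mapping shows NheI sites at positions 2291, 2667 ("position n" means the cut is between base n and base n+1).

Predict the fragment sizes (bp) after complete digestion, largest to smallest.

2291, 398, 376 bp

Linear molecule, 2 cuts → 3 fragments:
  2291 − 0 = 2291 bp
  2667 − 2291 = 376 bp
  3065 − 2667 = 398 bp
Sorted largest to smallest: 2291, 398, 376 bp.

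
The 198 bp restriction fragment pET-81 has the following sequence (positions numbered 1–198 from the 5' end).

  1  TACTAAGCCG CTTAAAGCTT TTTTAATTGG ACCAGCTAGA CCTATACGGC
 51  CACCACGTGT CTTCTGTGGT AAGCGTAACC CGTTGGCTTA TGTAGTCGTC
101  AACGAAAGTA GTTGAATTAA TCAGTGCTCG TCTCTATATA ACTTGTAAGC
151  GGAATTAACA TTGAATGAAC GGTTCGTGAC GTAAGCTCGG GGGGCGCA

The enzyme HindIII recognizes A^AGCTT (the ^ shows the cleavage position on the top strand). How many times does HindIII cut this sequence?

1

AAGCTT occurs starting at position 15.
HindIII cuts at 1 site.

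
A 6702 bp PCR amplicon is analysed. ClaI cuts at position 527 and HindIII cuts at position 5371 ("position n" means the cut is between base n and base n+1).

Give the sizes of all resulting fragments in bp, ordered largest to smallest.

4844, 1331, 527 bp

Combined cut positions (sorted): 527, 5371.
Linear molecule, 2 cuts → 3 fragments:
  527 − 0 = 527 bp
  5371 − 527 = 4844 bp
  6702 − 5371 = 1331 bp
Sorted largest to smallest: 4844, 1331, 527 bp.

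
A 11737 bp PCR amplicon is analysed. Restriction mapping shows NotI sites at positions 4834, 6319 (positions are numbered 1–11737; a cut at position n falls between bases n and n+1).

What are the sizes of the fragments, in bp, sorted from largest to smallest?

Linear molecule, 2 cuts → 3 fragments:
  4834 − 0 = 4834 bp
  6319 − 4834 = 1485 bp
  11737 − 6319 = 5418 bp
Sorted largest to smallest: 5418, 4834, 1485 bp.

5418, 4834, 1485 bp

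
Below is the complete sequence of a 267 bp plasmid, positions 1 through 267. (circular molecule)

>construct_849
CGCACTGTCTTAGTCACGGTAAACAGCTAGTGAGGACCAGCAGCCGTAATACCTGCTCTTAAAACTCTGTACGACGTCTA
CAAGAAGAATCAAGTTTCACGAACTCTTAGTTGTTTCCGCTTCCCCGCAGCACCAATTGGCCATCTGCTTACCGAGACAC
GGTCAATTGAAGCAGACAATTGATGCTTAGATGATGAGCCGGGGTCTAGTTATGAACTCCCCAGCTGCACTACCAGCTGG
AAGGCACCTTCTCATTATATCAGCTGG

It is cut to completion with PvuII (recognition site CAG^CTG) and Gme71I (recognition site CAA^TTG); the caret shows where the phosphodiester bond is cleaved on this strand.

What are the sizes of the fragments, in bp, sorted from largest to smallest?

PvuII sites (CAGCTG) start at positions 222, 234, 261.
PvuII cuts after base 3 of each site, so after positions 224, 236, 263.
Gme71I sites (CAATTG) start at positions 134, 164, 177.
Gme71I cuts after base 3 of each site, so after positions 136, 166, 179.
Combined cut positions: 136, 166, 179, 224, 236, 263.
Circular molecule, 6 cuts → 6 fragments:
  137–166 → 30 bp
  167–179 → 13 bp
  180–224 → 45 bp
  225–236 → 12 bp
  237–263 → 27 bp
  264–267 then 1–136 → 4 + 136 = 140 bp
Sorted largest to smallest: 140, 45, 30, 27, 13, 12 bp.

140, 45, 30, 27, 13, 12 bp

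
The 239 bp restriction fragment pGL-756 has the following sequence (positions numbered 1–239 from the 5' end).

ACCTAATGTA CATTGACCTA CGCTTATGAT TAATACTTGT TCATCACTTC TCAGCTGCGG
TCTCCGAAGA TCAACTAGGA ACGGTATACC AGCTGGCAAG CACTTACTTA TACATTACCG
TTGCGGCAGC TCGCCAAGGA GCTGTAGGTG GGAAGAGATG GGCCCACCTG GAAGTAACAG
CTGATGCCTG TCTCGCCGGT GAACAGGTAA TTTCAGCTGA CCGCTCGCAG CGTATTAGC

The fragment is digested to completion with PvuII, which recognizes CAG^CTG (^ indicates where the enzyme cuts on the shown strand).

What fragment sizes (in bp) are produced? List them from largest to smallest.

PvuII sites (CAGCTG) start at positions 52, 90, 178, 214.
PvuII cuts after base 3 of each site, so after positions 54, 92, 180, 216.
Linear molecule, 4 cuts → 5 fragments:
  1–54 → 54 bp
  55–92 → 38 bp
  93–180 → 88 bp
  181–216 → 36 bp
  217–239 → 23 bp
Sorted largest to smallest: 88, 54, 38, 36, 23 bp.

88, 54, 38, 36, 23 bp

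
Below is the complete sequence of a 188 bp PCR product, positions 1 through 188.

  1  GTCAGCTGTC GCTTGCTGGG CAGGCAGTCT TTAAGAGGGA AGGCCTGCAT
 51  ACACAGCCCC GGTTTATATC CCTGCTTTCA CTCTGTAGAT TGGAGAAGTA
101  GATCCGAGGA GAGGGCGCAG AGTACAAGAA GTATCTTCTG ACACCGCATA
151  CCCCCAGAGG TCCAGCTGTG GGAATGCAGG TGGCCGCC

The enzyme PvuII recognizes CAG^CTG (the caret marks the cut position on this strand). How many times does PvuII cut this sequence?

CAGCTG occurs starting at positions 3, 163.
PvuII cuts at 2 sites.

2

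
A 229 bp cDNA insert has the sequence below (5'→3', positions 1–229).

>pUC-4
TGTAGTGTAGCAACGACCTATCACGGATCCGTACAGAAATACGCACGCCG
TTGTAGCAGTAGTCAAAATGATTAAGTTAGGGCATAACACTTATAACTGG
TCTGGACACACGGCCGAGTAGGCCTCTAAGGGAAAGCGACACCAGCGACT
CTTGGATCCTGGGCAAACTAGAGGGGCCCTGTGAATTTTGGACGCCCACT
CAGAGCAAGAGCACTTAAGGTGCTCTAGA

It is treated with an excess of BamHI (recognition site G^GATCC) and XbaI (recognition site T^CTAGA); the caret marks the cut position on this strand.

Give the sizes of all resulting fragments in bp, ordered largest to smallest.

BamHI sites (GGATCC) start at positions 25, 154.
BamHI cuts after the first base of each site, so after positions 25, 154.
The XbaI site (TCTAGA) starts at position 224.
XbaI cuts after the first base of each site, so after position 224.
Combined cut positions: 25, 154, 224.
Linear molecule, 3 cuts → 4 fragments:
  1–25 → 25 bp
  26–154 → 129 bp
  155–224 → 70 bp
  225–229 → 5 bp
Sorted largest to smallest: 129, 70, 25, 5 bp.

129, 70, 25, 5 bp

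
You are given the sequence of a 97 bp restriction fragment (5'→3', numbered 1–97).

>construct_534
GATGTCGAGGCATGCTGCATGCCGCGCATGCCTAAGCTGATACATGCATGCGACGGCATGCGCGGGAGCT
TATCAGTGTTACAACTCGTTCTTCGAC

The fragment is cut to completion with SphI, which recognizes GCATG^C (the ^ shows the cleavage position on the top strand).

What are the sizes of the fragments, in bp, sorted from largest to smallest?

SphI sites (GCATGC) start at positions 10, 17, 26, 46, 56.
SphI cuts after base 5 of each site (before the last base), so after positions 14, 21, 30, 50, 60.
Linear molecule, 5 cuts → 6 fragments:
  1–14 → 14 bp
  15–21 → 7 bp
  22–30 → 9 bp
  31–50 → 20 bp
  51–60 → 10 bp
  61–97 → 37 bp
Sorted largest to smallest: 37, 20, 14, 10, 9, 7 bp.

37, 20, 14, 10, 9, 7 bp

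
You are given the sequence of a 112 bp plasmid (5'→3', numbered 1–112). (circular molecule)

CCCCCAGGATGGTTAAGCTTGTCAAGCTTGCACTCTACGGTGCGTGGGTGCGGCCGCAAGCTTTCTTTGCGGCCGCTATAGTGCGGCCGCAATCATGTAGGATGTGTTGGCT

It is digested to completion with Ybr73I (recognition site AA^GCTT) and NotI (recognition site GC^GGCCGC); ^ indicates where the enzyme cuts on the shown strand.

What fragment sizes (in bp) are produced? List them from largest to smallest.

Ybr73I sites (AAGCTT) start at positions 15, 24, 58.
Ybr73I cuts after base 2 of each site, so after positions 16, 25, 59.
NotI sites (GCGGCCGC) start at positions 50, 69, 83.
NotI cuts after base 2 of each site, so after positions 51, 70, 84.
Combined cut positions: 16, 25, 51, 59, 70, 84.
Circular molecule, 6 cuts → 6 fragments:
  17–25 → 9 bp
  26–51 → 26 bp
  52–59 → 8 bp
  60–70 → 11 bp
  71–84 → 14 bp
  85–112 then 1–16 → 28 + 16 = 44 bp
Sorted largest to smallest: 44, 26, 14, 11, 9, 8 bp.

44, 26, 14, 11, 9, 8 bp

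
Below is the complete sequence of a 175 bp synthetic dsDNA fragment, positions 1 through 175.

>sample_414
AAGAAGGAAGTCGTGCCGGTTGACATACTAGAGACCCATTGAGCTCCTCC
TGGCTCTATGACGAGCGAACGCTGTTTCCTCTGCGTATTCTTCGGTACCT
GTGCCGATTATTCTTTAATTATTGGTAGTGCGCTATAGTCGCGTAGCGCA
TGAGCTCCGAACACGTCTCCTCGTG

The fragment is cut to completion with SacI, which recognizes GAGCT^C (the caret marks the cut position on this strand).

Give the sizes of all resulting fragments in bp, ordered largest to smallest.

SacI sites (GAGCTC) start at positions 41, 152.
SacI cuts after base 5 of each site (before the last base), so after positions 45, 156.
Linear molecule, 2 cuts → 3 fragments:
  1–45 → 45 bp
  46–156 → 111 bp
  157–175 → 19 bp
Sorted largest to smallest: 111, 45, 19 bp.

111, 45, 19 bp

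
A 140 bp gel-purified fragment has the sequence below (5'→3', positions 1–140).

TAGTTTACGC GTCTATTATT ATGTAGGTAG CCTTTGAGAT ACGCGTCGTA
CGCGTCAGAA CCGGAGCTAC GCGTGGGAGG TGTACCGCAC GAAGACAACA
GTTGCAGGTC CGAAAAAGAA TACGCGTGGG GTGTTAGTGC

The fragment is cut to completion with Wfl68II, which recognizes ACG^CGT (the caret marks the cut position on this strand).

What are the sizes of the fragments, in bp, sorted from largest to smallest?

53, 34, 19, 16, 9, 9 bp

Wfl68II sites (ACGCGT) start at positions 7, 41, 50, 69, 122.
Wfl68II cuts after base 3 of each site, so after positions 9, 43, 52, 71, 124.
Linear molecule, 5 cuts → 6 fragments:
  1–9 → 9 bp
  10–43 → 34 bp
  44–52 → 9 bp
  53–71 → 19 bp
  72–124 → 53 bp
  125–140 → 16 bp
Sorted largest to smallest: 53, 34, 19, 16, 9, 9 bp.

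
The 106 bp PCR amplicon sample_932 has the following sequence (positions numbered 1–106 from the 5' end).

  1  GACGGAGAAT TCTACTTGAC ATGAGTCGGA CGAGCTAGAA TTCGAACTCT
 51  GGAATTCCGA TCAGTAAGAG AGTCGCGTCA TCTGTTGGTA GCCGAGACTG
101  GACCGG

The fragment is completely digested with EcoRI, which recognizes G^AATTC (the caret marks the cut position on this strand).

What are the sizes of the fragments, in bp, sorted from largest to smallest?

54, 31, 14, 7 bp

EcoRI sites (GAATTC) start at positions 7, 38, 52.
EcoRI cuts after the first base of each site, so after positions 7, 38, 52.
Linear molecule, 3 cuts → 4 fragments:
  1–7 → 7 bp
  8–38 → 31 bp
  39–52 → 14 bp
  53–106 → 54 bp
Sorted largest to smallest: 54, 31, 14, 7 bp.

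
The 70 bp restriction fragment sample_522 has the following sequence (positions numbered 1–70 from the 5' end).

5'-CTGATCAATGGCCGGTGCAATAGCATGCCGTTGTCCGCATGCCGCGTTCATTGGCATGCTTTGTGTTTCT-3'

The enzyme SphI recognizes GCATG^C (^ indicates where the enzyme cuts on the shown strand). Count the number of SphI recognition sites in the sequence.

GCATGC occurs starting at positions 23, 37, 54.
SphI cuts at 3 sites.

3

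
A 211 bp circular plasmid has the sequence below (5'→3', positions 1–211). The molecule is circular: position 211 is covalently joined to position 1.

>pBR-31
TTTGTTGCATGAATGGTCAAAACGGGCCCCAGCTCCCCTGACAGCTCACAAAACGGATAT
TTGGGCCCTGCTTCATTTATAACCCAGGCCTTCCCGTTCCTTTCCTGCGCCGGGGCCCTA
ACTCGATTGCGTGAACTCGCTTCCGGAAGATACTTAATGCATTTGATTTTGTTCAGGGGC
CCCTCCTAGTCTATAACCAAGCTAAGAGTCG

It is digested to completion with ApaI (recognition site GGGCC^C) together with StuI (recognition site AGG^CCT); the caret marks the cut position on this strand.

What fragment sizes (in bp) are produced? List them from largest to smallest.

64, 58, 39, 29, 21 bp

ApaI sites (GGGCCC) start at positions 24, 63, 113, 177.
ApaI cuts after base 5 of each site (before the last base), so after positions 28, 67, 117, 181.
The StuI site (AGGCCT) starts at position 86.
StuI cuts after base 3 of each site, so after position 88.
Combined cut positions: 28, 67, 88, 117, 181.
Circular molecule, 5 cuts → 5 fragments:
  29–67 → 39 bp
  68–88 → 21 bp
  89–117 → 29 bp
  118–181 → 64 bp
  182–211 then 1–28 → 30 + 28 = 58 bp
Sorted largest to smallest: 64, 58, 39, 29, 21 bp.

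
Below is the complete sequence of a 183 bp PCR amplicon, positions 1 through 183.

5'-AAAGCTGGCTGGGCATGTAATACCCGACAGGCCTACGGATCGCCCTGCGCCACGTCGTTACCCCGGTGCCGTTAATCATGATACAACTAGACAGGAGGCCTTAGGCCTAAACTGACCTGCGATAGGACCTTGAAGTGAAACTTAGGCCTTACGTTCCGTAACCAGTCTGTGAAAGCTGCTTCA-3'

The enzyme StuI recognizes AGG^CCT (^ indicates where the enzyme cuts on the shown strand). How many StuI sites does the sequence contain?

4

AGGCCT occurs starting at positions 29, 96, 103, 144.
StuI cuts at 4 sites.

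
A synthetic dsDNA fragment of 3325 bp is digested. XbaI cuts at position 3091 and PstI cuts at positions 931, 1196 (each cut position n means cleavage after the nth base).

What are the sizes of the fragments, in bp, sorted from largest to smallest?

1895, 931, 265, 234 bp

Combined cut positions (sorted): 931, 1196, 3091.
Linear molecule, 3 cuts → 4 fragments:
  931 − 0 = 931 bp
  1196 − 931 = 265 bp
  3091 − 1196 = 1895 bp
  3325 − 3091 = 234 bp
Sorted largest to smallest: 1895, 931, 265, 234 bp.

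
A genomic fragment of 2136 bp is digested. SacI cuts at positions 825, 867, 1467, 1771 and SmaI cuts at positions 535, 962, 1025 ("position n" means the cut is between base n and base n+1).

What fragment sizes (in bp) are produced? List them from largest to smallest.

535, 442, 365, 304, 290, 95, 63, 42 bp

Combined cut positions (sorted): 535, 825, 867, 962, 1025, 1467, 1771.
Linear molecule, 7 cuts → 8 fragments:
  535 − 0 = 535 bp
  825 − 535 = 290 bp
  867 − 825 = 42 bp
  962 − 867 = 95 bp
  1025 − 962 = 63 bp
  1467 − 1025 = 442 bp
  1771 − 1467 = 304 bp
  2136 − 1771 = 365 bp
Sorted largest to smallest: 535, 442, 365, 304, 290, 95, 63, 42 bp.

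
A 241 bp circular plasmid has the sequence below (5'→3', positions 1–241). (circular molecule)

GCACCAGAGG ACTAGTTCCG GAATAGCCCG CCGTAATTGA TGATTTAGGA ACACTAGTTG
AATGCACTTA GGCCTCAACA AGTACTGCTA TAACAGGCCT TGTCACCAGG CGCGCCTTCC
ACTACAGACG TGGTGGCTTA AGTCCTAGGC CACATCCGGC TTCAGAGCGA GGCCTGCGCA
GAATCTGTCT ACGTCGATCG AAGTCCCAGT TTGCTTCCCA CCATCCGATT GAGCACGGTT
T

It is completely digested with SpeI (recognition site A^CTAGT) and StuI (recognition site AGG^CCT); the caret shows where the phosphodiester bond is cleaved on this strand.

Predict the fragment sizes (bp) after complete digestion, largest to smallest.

80, 75, 42, 25, 19 bp

SpeI sites (ACTAGT) start at positions 11, 53.
SpeI cuts after the first base of each site, so after positions 11, 53.
StuI sites (AGGCCT) start at positions 70, 95, 170.
StuI cuts after base 3 of each site, so after positions 72, 97, 172.
Combined cut positions: 11, 53, 72, 97, 172.
Circular molecule, 5 cuts → 5 fragments:
  12–53 → 42 bp
  54–72 → 19 bp
  73–97 → 25 bp
  98–172 → 75 bp
  173–241 then 1–11 → 69 + 11 = 80 bp
Sorted largest to smallest: 80, 75, 42, 25, 19 bp.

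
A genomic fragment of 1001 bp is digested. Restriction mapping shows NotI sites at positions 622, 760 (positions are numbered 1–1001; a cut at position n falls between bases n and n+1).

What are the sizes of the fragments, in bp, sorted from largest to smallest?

Linear molecule, 2 cuts → 3 fragments:
  622 − 0 = 622 bp
  760 − 622 = 138 bp
  1001 − 760 = 241 bp
Sorted largest to smallest: 622, 241, 138 bp.

622, 241, 138 bp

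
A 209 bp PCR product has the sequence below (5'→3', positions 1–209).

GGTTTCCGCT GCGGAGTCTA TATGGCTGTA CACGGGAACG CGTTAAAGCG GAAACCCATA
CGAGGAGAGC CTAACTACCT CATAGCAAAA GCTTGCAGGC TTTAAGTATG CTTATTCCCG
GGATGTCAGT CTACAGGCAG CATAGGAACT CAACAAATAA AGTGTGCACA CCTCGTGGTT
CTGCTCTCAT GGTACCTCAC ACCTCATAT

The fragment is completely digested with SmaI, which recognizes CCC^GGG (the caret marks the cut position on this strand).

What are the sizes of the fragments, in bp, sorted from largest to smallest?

The SmaI site (CCCGGG) starts at position 117.
SmaI cuts after base 3 of each site, so after position 119.
Linear molecule, 1 cut → 2 fragments:
  1–119 → 119 bp
  120–209 → 90 bp
Sorted largest to smallest: 119, 90 bp.

119, 90 bp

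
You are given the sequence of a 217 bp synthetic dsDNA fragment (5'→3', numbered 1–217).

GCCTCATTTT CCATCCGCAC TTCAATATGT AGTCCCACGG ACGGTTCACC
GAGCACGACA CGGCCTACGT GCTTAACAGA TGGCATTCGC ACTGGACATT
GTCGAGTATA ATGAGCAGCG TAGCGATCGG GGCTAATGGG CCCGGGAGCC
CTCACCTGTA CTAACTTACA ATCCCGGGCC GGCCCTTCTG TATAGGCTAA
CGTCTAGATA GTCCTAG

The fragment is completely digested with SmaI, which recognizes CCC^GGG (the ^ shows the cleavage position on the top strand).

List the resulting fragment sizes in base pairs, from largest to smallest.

SmaI sites (CCCGGG) start at positions 141, 173.
SmaI cuts after base 3 of each site, so after positions 143, 175.
Linear molecule, 2 cuts → 3 fragments:
  1–143 → 143 bp
  144–175 → 32 bp
  176–217 → 42 bp
Sorted largest to smallest: 143, 42, 32 bp.

143, 42, 32 bp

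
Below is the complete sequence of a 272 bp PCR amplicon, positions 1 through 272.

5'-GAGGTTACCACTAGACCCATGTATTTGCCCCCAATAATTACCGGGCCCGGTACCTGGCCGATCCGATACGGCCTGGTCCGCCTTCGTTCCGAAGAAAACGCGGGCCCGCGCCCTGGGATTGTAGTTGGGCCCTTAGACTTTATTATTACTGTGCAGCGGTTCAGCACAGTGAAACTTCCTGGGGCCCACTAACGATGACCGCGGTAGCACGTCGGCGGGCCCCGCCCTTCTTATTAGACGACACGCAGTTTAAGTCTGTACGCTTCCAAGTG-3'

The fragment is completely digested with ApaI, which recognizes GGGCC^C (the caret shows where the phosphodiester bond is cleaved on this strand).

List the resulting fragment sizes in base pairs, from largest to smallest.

59, 55, 51, 47, 35, 25 bp

ApaI sites (GGGCCC) start at positions 43, 102, 127, 182, 217.
ApaI cuts after base 5 of each site (before the last base), so after positions 47, 106, 131, 186, 221.
Linear molecule, 5 cuts → 6 fragments:
  1–47 → 47 bp
  48–106 → 59 bp
  107–131 → 25 bp
  132–186 → 55 bp
  187–221 → 35 bp
  222–272 → 51 bp
Sorted largest to smallest: 59, 55, 51, 47, 35, 25 bp.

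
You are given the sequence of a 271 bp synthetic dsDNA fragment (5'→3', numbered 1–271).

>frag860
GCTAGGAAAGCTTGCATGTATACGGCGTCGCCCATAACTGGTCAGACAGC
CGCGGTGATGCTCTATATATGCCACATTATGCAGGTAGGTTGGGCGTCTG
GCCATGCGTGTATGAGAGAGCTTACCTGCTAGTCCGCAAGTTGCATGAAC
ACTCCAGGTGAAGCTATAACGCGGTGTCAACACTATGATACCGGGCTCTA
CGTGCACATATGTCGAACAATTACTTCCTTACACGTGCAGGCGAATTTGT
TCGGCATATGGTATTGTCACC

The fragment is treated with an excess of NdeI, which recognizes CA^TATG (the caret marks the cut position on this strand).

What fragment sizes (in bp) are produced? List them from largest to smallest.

NdeI sites (CATATG) start at positions 207, 255.
NdeI cuts after base 2 of each site, so after positions 208, 256.
Linear molecule, 2 cuts → 3 fragments:
  1–208 → 208 bp
  209–256 → 48 bp
  257–271 → 15 bp
Sorted largest to smallest: 208, 48, 15 bp.

208, 48, 15 bp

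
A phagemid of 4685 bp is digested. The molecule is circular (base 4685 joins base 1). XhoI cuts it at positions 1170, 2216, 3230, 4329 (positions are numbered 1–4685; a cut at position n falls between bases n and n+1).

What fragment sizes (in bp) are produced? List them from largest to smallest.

1526, 1099, 1046, 1014 bp

Circular molecule, 4 cuts → 4 fragments:
  2216 − 1170 = 1046 bp
  3230 − 2216 = 1014 bp
  4329 − 3230 = 1099 bp
  wrap: 4685 − 4329 + 1170 = 1526 bp
Sorted largest to smallest: 1526, 1099, 1046, 1014 bp.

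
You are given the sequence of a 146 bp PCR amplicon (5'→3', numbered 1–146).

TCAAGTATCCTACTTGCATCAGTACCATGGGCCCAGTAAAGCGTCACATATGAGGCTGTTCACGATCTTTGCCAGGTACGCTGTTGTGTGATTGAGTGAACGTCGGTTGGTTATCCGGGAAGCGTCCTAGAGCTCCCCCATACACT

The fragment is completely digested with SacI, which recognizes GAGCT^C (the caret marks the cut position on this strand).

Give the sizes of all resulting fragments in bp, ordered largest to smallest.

The SacI site (GAGCTC) starts at position 130.
SacI cuts after base 5 of each site (before the last base), so after position 134.
Linear molecule, 1 cut → 2 fragments:
  1–134 → 134 bp
  135–146 → 12 bp
Sorted largest to smallest: 134, 12 bp.

134, 12 bp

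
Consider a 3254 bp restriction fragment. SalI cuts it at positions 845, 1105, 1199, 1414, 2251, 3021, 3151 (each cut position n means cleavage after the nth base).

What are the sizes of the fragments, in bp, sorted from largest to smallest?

845, 837, 770, 260, 215, 130, 103, 94 bp

Linear molecule, 7 cuts → 8 fragments:
  845 − 0 = 845 bp
  1105 − 845 = 260 bp
  1199 − 1105 = 94 bp
  1414 − 1199 = 215 bp
  2251 − 1414 = 837 bp
  3021 − 2251 = 770 bp
  3151 − 3021 = 130 bp
  3254 − 3151 = 103 bp
Sorted largest to smallest: 845, 837, 770, 260, 215, 130, 103, 94 bp.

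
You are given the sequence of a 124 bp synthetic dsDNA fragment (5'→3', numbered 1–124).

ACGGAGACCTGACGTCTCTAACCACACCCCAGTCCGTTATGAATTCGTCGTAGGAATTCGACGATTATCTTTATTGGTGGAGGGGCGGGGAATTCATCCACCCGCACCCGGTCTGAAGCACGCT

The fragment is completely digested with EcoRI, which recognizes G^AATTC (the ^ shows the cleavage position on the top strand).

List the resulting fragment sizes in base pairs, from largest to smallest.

EcoRI sites (GAATTC) start at positions 41, 54, 90.
EcoRI cuts after the first base of each site, so after positions 41, 54, 90.
Linear molecule, 3 cuts → 4 fragments:
  1–41 → 41 bp
  42–54 → 13 bp
  55–90 → 36 bp
  91–124 → 34 bp
Sorted largest to smallest: 41, 36, 34, 13 bp.

41, 36, 34, 13 bp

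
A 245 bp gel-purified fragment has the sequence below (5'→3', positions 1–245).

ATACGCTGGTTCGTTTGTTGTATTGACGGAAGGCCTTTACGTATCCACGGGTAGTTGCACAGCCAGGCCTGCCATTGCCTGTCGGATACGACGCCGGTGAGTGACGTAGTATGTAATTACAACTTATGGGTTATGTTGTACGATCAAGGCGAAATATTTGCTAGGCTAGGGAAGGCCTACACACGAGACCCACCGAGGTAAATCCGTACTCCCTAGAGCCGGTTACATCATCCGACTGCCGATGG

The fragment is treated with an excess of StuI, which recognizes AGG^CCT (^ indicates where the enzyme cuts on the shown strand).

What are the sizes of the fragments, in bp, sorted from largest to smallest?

StuI sites (AGGCCT) start at positions 31, 65, 173.
StuI cuts after base 3 of each site, so after positions 33, 67, 175.
Linear molecule, 3 cuts → 4 fragments:
  1–33 → 33 bp
  34–67 → 34 bp
  68–175 → 108 bp
  176–245 → 70 bp
Sorted largest to smallest: 108, 70, 34, 33 bp.

108, 70, 34, 33 bp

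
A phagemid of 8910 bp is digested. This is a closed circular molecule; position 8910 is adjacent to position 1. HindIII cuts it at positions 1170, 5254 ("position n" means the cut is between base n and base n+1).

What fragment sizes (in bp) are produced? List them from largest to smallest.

Circular molecule, 2 cuts → 2 fragments:
  5254 − 1170 = 4084 bp
  wrap: 8910 − 5254 + 1170 = 4826 bp
Sorted largest to smallest: 4826, 4084 bp.

4826, 4084 bp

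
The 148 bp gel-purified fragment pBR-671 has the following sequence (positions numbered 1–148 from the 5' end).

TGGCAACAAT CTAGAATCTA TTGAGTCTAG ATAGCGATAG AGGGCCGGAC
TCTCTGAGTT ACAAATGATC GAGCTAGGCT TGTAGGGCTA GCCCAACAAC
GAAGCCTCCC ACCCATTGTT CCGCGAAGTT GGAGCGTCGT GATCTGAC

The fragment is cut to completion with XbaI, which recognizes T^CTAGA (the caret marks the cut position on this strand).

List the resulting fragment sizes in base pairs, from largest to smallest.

XbaI sites (TCTAGA) start at positions 10, 26.
XbaI cuts after the first base of each site, so after positions 10, 26.
Linear molecule, 2 cuts → 3 fragments:
  1–10 → 10 bp
  11–26 → 16 bp
  27–148 → 122 bp
Sorted largest to smallest: 122, 16, 10 bp.

122, 16, 10 bp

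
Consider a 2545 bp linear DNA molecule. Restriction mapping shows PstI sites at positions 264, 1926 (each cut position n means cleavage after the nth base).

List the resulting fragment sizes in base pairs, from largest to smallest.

1662, 619, 264 bp

Linear molecule, 2 cuts → 3 fragments:
  264 − 0 = 264 bp
  1926 − 264 = 1662 bp
  2545 − 1926 = 619 bp
Sorted largest to smallest: 1662, 619, 264 bp.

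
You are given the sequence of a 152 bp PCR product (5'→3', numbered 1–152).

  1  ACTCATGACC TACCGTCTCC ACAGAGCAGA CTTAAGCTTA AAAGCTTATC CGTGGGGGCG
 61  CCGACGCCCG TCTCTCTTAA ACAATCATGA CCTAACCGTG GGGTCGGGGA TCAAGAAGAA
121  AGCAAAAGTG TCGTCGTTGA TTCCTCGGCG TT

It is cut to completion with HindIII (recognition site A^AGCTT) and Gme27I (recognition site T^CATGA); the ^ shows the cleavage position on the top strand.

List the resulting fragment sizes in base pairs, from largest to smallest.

HindIII sites (AAGCTT) start at positions 34, 42.
HindIII cuts after the first base of each site, so after positions 34, 42.
Gme27I sites (TCATGA) start at positions 3, 85.
Gme27I cuts after the first base of each site, so after positions 3, 85.
Combined cut positions: 3, 34, 42, 85.
Linear molecule, 4 cuts → 5 fragments:
  1–3 → 3 bp
  4–34 → 31 bp
  35–42 → 8 bp
  43–85 → 43 bp
  86–152 → 67 bp
Sorted largest to smallest: 67, 43, 31, 8, 3 bp.

67, 43, 31, 8, 3 bp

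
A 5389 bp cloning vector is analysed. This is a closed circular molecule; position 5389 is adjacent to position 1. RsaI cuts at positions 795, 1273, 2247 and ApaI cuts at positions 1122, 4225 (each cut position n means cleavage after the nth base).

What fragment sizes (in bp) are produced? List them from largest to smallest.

1978, 1959, 974, 327, 151 bp

Combined cut positions (sorted): 795, 1122, 1273, 2247, 4225.
Circular molecule, 5 cuts → 5 fragments:
  1122 − 795 = 327 bp
  1273 − 1122 = 151 bp
  2247 − 1273 = 974 bp
  4225 − 2247 = 1978 bp
  wrap: 5389 − 4225 + 795 = 1959 bp
Sorted largest to smallest: 1978, 1959, 974, 327, 151 bp.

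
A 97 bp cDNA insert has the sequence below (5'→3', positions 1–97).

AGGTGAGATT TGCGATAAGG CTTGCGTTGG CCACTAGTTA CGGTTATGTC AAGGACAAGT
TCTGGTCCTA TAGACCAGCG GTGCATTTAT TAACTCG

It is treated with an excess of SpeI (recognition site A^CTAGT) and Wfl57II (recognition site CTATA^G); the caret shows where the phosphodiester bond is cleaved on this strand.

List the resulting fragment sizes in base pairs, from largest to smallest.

The SpeI site (ACTAGT) starts at position 33.
SpeI cuts after the first base of each site, so after position 33.
The Wfl57II site (CTATAG) starts at position 68.
Wfl57II cuts after base 5 of each site (before the last base), so after position 72.
Combined cut positions: 33, 72.
Linear molecule, 2 cuts → 3 fragments:
  1–33 → 33 bp
  34–72 → 39 bp
  73–97 → 25 bp
Sorted largest to smallest: 39, 33, 25 bp.

39, 33, 25 bp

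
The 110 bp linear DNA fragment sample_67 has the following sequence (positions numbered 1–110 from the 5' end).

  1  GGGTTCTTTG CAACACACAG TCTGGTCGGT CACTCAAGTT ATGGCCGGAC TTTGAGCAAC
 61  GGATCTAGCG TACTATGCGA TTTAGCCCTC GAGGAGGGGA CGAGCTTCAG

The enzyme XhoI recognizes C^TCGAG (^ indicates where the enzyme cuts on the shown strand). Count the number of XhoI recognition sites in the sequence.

CTCGAG occurs starting at position 88.
XhoI cuts at 1 site.

1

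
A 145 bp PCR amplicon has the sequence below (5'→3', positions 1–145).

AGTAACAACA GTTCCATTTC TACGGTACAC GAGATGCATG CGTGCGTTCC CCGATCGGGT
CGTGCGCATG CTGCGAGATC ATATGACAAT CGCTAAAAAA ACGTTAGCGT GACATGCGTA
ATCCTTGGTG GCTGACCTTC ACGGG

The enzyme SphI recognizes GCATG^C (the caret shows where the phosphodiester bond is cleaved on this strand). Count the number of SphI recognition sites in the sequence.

2

GCATGC occurs starting at positions 36, 66.
SphI cuts at 2 sites.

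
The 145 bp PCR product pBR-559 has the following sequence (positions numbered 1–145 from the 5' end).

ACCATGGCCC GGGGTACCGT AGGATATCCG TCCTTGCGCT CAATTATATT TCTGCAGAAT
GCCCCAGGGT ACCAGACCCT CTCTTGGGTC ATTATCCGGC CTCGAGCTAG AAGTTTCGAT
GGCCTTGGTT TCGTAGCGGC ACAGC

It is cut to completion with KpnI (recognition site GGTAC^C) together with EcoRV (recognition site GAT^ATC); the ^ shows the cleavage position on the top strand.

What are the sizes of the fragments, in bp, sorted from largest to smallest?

KpnI sites (GGTACC) start at positions 13, 68.
KpnI cuts after base 5 of each site (before the last base), so after positions 17, 72.
The EcoRV site (GATATC) starts at position 23.
EcoRV cuts after base 3 of each site, so after position 25.
Combined cut positions: 17, 25, 72.
Linear molecule, 3 cuts → 4 fragments:
  1–17 → 17 bp
  18–25 → 8 bp
  26–72 → 47 bp
  73–145 → 73 bp
Sorted largest to smallest: 73, 47, 17, 8 bp.

73, 47, 17, 8 bp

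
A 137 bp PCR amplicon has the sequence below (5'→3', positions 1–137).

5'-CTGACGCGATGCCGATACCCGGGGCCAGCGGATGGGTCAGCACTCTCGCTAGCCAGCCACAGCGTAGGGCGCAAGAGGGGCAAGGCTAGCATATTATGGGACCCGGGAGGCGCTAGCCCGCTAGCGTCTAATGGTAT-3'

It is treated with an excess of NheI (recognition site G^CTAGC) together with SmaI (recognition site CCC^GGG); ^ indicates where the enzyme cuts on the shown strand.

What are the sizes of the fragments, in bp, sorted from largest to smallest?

37, 28, 20, 19, 17, 8, 8 bp

NheI sites (GCTAGC) start at positions 48, 85, 112, 120.
NheI cuts after the first base of each site, so after positions 48, 85, 112, 120.
SmaI sites (CCCGGG) start at positions 18, 102.
SmaI cuts after base 3 of each site, so after positions 20, 104.
Combined cut positions: 20, 48, 85, 104, 112, 120.
Linear molecule, 6 cuts → 7 fragments:
  1–20 → 20 bp
  21–48 → 28 bp
  49–85 → 37 bp
  86–104 → 19 bp
  105–112 → 8 bp
  113–120 → 8 bp
  121–137 → 17 bp
Sorted largest to smallest: 37, 28, 20, 19, 17, 8, 8 bp.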